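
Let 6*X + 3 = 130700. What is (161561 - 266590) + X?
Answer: -499477/6 ≈ -83246.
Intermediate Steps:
X = 130697/6 (X = -½ + (⅙)*130700 = -½ + 65350/3 = 130697/6 ≈ 21783.)
(161561 - 266590) + X = (161561 - 266590) + 130697/6 = -105029 + 130697/6 = -499477/6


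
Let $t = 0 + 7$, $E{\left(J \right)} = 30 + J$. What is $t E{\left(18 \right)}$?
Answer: $336$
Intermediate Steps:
$t = 7$
$t E{\left(18 \right)} = 7 \left(30 + 18\right) = 7 \cdot 48 = 336$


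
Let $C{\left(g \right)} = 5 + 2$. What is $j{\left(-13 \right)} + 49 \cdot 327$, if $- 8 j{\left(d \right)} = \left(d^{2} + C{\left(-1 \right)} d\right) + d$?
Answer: $\frac{128119}{8} \approx 16015.0$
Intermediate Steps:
$C{\left(g \right)} = 7$
$j{\left(d \right)} = - d - \frac{d^{2}}{8}$ ($j{\left(d \right)} = - \frac{\left(d^{2} + 7 d\right) + d}{8} = - \frac{d^{2} + 8 d}{8} = - d - \frac{d^{2}}{8}$)
$j{\left(-13 \right)} + 49 \cdot 327 = \left(- \frac{1}{8}\right) \left(-13\right) \left(8 - 13\right) + 49 \cdot 327 = \left(- \frac{1}{8}\right) \left(-13\right) \left(-5\right) + 16023 = - \frac{65}{8} + 16023 = \frac{128119}{8}$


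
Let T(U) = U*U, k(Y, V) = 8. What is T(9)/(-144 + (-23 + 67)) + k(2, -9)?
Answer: 719/100 ≈ 7.1900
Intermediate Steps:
T(U) = U**2
T(9)/(-144 + (-23 + 67)) + k(2, -9) = 9**2/(-144 + (-23 + 67)) + 8 = 81/(-144 + 44) + 8 = 81/(-100) + 8 = 81*(-1/100) + 8 = -81/100 + 8 = 719/100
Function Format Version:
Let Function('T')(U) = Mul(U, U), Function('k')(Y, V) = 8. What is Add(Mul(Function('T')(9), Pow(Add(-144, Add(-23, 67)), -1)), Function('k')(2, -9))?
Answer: Rational(719, 100) ≈ 7.1900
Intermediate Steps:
Function('T')(U) = Pow(U, 2)
Add(Mul(Function('T')(9), Pow(Add(-144, Add(-23, 67)), -1)), Function('k')(2, -9)) = Add(Mul(Pow(9, 2), Pow(Add(-144, Add(-23, 67)), -1)), 8) = Add(Mul(81, Pow(Add(-144, 44), -1)), 8) = Add(Mul(81, Pow(-100, -1)), 8) = Add(Mul(81, Rational(-1, 100)), 8) = Add(Rational(-81, 100), 8) = Rational(719, 100)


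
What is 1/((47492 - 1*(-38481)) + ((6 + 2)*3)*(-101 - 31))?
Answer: 1/82805 ≈ 1.2077e-5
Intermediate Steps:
1/((47492 - 1*(-38481)) + ((6 + 2)*3)*(-101 - 31)) = 1/((47492 + 38481) + (8*3)*(-132)) = 1/(85973 + 24*(-132)) = 1/(85973 - 3168) = 1/82805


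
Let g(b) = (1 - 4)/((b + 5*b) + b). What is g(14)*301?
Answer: -129/14 ≈ -9.2143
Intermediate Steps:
g(b) = -3/(7*b) (g(b) = -3/(6*b + b) = -3*1/(7*b) = -3/(7*b))
g(14)*301 = -3/7/14*301 = -3/7*1/14*301 = -3/98*301 = -129/14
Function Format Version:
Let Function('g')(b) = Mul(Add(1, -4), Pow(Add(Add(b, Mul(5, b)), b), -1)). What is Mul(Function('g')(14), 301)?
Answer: Rational(-129, 14) ≈ -9.2143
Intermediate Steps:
Function('g')(b) = Mul(Rational(-3, 7), Pow(b, -1)) (Function('g')(b) = Mul(-3, Pow(Add(Mul(6, b), b), -1)) = Mul(-3, Pow(Mul(7, b), -1)) = Mul(-3, Mul(Rational(1, 7), Pow(b, -1))) = Mul(Rational(-3, 7), Pow(b, -1)))
Mul(Function('g')(14), 301) = Mul(Mul(Rational(-3, 7), Pow(14, -1)), 301) = Mul(Mul(Rational(-3, 7), Rational(1, 14)), 301) = Mul(Rational(-3, 98), 301) = Rational(-129, 14)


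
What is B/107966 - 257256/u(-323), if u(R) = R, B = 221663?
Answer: 27846498445/34873018 ≈ 798.51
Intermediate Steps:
B/107966 - 257256/u(-323) = 221663/107966 - 257256/(-323) = 221663*(1/107966) - 257256*(-1/323) = 221663/107966 + 257256/323 = 27846498445/34873018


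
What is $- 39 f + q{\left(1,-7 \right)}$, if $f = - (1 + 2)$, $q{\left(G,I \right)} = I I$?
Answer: $166$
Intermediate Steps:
$q{\left(G,I \right)} = I^{2}$
$f = -3$ ($f = \left(-1\right) 3 = -3$)
$- 39 f + q{\left(1,-7 \right)} = \left(-39\right) \left(-3\right) + \left(-7\right)^{2} = 117 + 49 = 166$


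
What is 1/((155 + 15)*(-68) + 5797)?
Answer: -1/5763 ≈ -0.00017352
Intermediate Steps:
1/((155 + 15)*(-68) + 5797) = 1/(170*(-68) + 5797) = 1/(-11560 + 5797) = 1/(-5763) = -1/5763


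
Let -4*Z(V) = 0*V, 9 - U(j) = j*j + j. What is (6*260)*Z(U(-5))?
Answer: 0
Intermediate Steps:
U(j) = 9 - j - j² (U(j) = 9 - (j*j + j) = 9 - (j² + j) = 9 - (j + j²) = 9 + (-j - j²) = 9 - j - j²)
Z(V) = 0 (Z(V) = -0*V = -¼*0 = 0)
(6*260)*Z(U(-5)) = (6*260)*0 = 1560*0 = 0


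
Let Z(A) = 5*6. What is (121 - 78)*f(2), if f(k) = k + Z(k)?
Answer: 1376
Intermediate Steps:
Z(A) = 30
f(k) = 30 + k (f(k) = k + 30 = 30 + k)
(121 - 78)*f(2) = (121 - 78)*(30 + 2) = 43*32 = 1376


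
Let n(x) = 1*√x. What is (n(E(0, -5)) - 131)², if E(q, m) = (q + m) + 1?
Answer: 17157 - 524*I ≈ 17157.0 - 524.0*I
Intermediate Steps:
E(q, m) = 1 + m + q (E(q, m) = (m + q) + 1 = 1 + m + q)
n(x) = √x
(n(E(0, -5)) - 131)² = (√(1 - 5 + 0) - 131)² = (√(-4) - 131)² = (2*I - 131)² = (-131 + 2*I)²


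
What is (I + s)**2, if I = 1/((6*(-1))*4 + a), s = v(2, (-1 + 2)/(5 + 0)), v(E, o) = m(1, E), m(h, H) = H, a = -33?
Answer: 12769/3249 ≈ 3.9301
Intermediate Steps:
v(E, o) = E
s = 2
I = -1/57 (I = 1/((6*(-1))*4 - 33) = 1/(-6*4 - 33) = 1/(-24 - 33) = 1/(-57) = -1/57 ≈ -0.017544)
(I + s)**2 = (-1/57 + 2)**2 = (113/57)**2 = 12769/3249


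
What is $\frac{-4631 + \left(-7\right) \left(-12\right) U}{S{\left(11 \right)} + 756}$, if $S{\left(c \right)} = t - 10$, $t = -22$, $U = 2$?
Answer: $- \frac{4463}{724} \approx -6.1644$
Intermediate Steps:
$S{\left(c \right)} = -32$ ($S{\left(c \right)} = -22 - 10 = -32$)
$\frac{-4631 + \left(-7\right) \left(-12\right) U}{S{\left(11 \right)} + 756} = \frac{-4631 + \left(-7\right) \left(-12\right) 2}{-32 + 756} = \frac{-4631 + 84 \cdot 2}{724} = \left(-4631 + 168\right) \frac{1}{724} = \left(-4463\right) \frac{1}{724} = - \frac{4463}{724}$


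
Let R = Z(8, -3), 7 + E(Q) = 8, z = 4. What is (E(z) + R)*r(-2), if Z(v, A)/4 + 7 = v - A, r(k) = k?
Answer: -34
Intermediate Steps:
Z(v, A) = -28 - 4*A + 4*v (Z(v, A) = -28 + 4*(v - A) = -28 + (-4*A + 4*v) = -28 - 4*A + 4*v)
E(Q) = 1 (E(Q) = -7 + 8 = 1)
R = 16 (R = -28 - 4*(-3) + 4*8 = -28 + 12 + 32 = 16)
(E(z) + R)*r(-2) = (1 + 16)*(-2) = 17*(-2) = -34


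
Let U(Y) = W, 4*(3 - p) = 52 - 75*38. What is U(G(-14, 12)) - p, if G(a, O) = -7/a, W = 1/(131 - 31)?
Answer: -70249/100 ≈ -702.49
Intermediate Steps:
W = 1/100 ≈ 0.010000
p = 1405/2 (p = 3 - (52 - 75*38)/4 = 3 - (52 - 2850)/4 = 3 - ¼*(-2798) = 3 + 1399/2 = 1405/2 ≈ 702.50)
U(Y) = 1/100
U(G(-14, 12)) - p = 1/100 - 1*1405/2 = 1/100 - 1405/2 = -70249/100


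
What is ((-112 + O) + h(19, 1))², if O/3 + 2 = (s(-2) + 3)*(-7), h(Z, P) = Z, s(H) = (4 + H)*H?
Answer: 6084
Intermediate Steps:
s(H) = H*(4 + H)
O = 15 (O = -6 + 3*((-2*(4 - 2) + 3)*(-7)) = -6 + 3*((-2*2 + 3)*(-7)) = -6 + 3*((-4 + 3)*(-7)) = -6 + 3*(-1*(-7)) = -6 + 3*7 = -6 + 21 = 15)
((-112 + O) + h(19, 1))² = ((-112 + 15) + 19)² = (-97 + 19)² = (-78)² = 6084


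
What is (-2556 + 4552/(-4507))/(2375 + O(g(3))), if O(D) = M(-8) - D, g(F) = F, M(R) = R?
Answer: -2881111/2663637 ≈ -1.0816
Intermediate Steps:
O(D) = -8 - D
(-2556 + 4552/(-4507))/(2375 + O(g(3))) = (-2556 + 4552/(-4507))/(2375 + (-8 - 1*3)) = (-2556 + 4552*(-1/4507))/(2375 + (-8 - 3)) = (-2556 - 4552/4507)/(2375 - 11) = -11524444/4507/2364 = -11524444/4507*1/2364 = -2881111/2663637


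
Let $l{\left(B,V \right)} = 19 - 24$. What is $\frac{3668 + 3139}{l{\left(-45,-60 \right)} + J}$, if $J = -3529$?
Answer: $- \frac{2269}{1178} \approx -1.9261$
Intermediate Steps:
$l{\left(B,V \right)} = -5$ ($l{\left(B,V \right)} = 19 - 24 = -5$)
$\frac{3668 + 3139}{l{\left(-45,-60 \right)} + J} = \frac{3668 + 3139}{-5 - 3529} = \frac{6807}{-3534} = 6807 \left(- \frac{1}{3534}\right) = - \frac{2269}{1178}$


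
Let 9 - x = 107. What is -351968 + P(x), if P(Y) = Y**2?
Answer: -342364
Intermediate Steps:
x = -98 (x = 9 - 1*107 = 9 - 107 = -98)
-351968 + P(x) = -351968 + (-98)**2 = -351968 + 9604 = -342364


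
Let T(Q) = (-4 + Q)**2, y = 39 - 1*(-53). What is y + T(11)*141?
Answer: 7001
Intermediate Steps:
y = 92 (y = 39 + 53 = 92)
y + T(11)*141 = 92 + (-4 + 11)**2*141 = 92 + 7**2*141 = 92 + 49*141 = 92 + 6909 = 7001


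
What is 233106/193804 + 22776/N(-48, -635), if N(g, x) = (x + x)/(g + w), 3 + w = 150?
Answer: -109174466469/61532770 ≈ -1774.3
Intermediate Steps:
w = 147 (w = -3 + 150 = 147)
N(g, x) = 2*x/(147 + g) (N(g, x) = (x + x)/(g + 147) = (2*x)/(147 + g) = 2*x/(147 + g))
233106/193804 + 22776/N(-48, -635) = 233106/193804 + 22776/((2*(-635)/(147 - 48))) = 233106*(1/193804) + 22776/((2*(-635)/99)) = 116553/96902 + 22776/((2*(-635)*(1/99))) = 116553/96902 + 22776/(-1270/99) = 116553/96902 + 22776*(-99/1270) = 116553/96902 - 1127412/635 = -109174466469/61532770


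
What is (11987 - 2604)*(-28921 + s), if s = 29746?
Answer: 7740975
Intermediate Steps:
(11987 - 2604)*(-28921 + s) = (11987 - 2604)*(-28921 + 29746) = 9383*825 = 7740975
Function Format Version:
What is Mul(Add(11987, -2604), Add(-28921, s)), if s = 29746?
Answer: 7740975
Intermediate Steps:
Mul(Add(11987, -2604), Add(-28921, s)) = Mul(Add(11987, -2604), Add(-28921, 29746)) = Mul(9383, 825) = 7740975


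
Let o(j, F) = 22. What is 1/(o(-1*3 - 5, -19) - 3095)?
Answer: -1/3073 ≈ -0.00032541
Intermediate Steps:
1/(o(-1*3 - 5, -19) - 3095) = 1/(22 - 3095) = 1/(-3073) = -1/3073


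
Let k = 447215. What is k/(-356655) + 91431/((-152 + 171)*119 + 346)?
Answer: 2096228920/61986639 ≈ 33.817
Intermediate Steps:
k/(-356655) + 91431/((-152 + 171)*119 + 346) = 447215/(-356655) + 91431/((-152 + 171)*119 + 346) = 447215*(-1/356655) + 91431/(19*119 + 346) = -89443/71331 + 91431/(2261 + 346) = -89443/71331 + 91431/2607 = -89443/71331 + 91431*(1/2607) = -89443/71331 + 30477/869 = 2096228920/61986639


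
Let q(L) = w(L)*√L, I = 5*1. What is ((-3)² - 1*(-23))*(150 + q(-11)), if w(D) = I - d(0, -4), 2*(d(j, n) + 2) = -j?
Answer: 4800 + 224*I*√11 ≈ 4800.0 + 742.92*I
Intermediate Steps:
d(j, n) = -2 - j/2 (d(j, n) = -2 + (-j)/2 = -2 - j/2)
I = 5
w(D) = 7 (w(D) = 5 - (-2 - ½*0) = 5 - (-2 + 0) = 5 - 1*(-2) = 5 + 2 = 7)
q(L) = 7*√L
((-3)² - 1*(-23))*(150 + q(-11)) = ((-3)² - 1*(-23))*(150 + 7*√(-11)) = (9 + 23)*(150 + 7*(I*√11)) = 32*(150 + 7*I*√11) = 4800 + 224*I*√11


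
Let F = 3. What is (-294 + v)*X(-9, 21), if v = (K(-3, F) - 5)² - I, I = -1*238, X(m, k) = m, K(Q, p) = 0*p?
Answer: 279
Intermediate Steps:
K(Q, p) = 0
I = -238
v = 263 (v = (0 - 5)² - 1*(-238) = (-5)² + 238 = 25 + 238 = 263)
(-294 + v)*X(-9, 21) = (-294 + 263)*(-9) = -31*(-9) = 279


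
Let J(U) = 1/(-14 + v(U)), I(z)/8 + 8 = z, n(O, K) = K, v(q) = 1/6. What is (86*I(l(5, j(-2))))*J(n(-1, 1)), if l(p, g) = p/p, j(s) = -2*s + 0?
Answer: 28896/83 ≈ 348.14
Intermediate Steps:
v(q) = ⅙
j(s) = -2*s
l(p, g) = 1
I(z) = -64 + 8*z
J(U) = -6/83 (J(U) = 1/(-14 + ⅙) = 1/(-83/6) = -6/83)
(86*I(l(5, j(-2))))*J(n(-1, 1)) = (86*(-64 + 8*1))*(-6/83) = (86*(-64 + 8))*(-6/83) = (86*(-56))*(-6/83) = -4816*(-6/83) = 28896/83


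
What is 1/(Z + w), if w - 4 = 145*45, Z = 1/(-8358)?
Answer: 8358/54569381 ≈ 0.00015316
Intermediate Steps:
Z = -1/8358 ≈ -0.00011965
w = 6529 (w = 4 + 145*45 = 4 + 6525 = 6529)
1/(Z + w) = 1/(-1/8358 + 6529) = 1/(54569381/8358) = 8358/54569381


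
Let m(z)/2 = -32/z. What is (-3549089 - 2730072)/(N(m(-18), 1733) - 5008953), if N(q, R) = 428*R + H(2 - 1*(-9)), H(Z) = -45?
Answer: 6279161/4267274 ≈ 1.4715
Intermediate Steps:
m(z) = -64/z (m(z) = 2*(-32/z) = -64/z)
N(q, R) = -45 + 428*R (N(q, R) = 428*R - 45 = -45 + 428*R)
(-3549089 - 2730072)/(N(m(-18), 1733) - 5008953) = (-3549089 - 2730072)/((-45 + 428*1733) - 5008953) = -6279161/((-45 + 741724) - 5008953) = -6279161/(741679 - 5008953) = -6279161/(-4267274) = -6279161*(-1/4267274) = 6279161/4267274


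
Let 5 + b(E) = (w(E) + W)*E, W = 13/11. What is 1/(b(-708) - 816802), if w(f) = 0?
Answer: -11/8994081 ≈ -1.2230e-6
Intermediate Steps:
W = 13/11 (W = 13*(1/11) = 13/11 ≈ 1.1818)
b(E) = -5 + 13*E/11 (b(E) = -5 + (0 + 13/11)*E = -5 + 13*E/11)
1/(b(-708) - 816802) = 1/((-5 + (13/11)*(-708)) - 816802) = 1/((-5 - 9204/11) - 816802) = 1/(-9259/11 - 816802) = 1/(-8994081/11) = -11/8994081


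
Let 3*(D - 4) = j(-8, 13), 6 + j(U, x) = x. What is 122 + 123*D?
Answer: 901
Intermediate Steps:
j(U, x) = -6 + x
D = 19/3 (D = 4 + (-6 + 13)/3 = 4 + (⅓)*7 = 4 + 7/3 = 19/3 ≈ 6.3333)
122 + 123*D = 122 + 123*(19/3) = 122 + 779 = 901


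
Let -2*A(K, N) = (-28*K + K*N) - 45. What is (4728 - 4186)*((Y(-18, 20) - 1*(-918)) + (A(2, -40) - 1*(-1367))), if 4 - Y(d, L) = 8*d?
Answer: 1367737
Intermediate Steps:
Y(d, L) = 4 - 8*d
A(K, N) = 45/2 + 14*K - K*N/2 (A(K, N) = -((-28*K + K*N) - 45)/2 = -(-45 - 28*K + K*N)/2 = 45/2 + 14*K - K*N/2)
(4728 - 4186)*((Y(-18, 20) - 1*(-918)) + (A(2, -40) - 1*(-1367))) = (4728 - 4186)*(((4 - 8*(-18)) - 1*(-918)) + ((45/2 + 14*2 - ½*2*(-40)) - 1*(-1367))) = 542*(((4 + 144) + 918) + ((45/2 + 28 + 40) + 1367)) = 542*((148 + 918) + (181/2 + 1367)) = 542*(1066 + 2915/2) = 542*(5047/2) = 1367737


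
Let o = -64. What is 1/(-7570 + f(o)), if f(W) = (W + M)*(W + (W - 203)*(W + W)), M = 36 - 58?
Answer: -1/2941202 ≈ -3.4000e-7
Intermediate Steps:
M = -22
f(W) = (-22 + W)*(W + 2*W*(-203 + W)) (f(W) = (W - 22)*(W + (W - 203)*(W + W)) = (-22 + W)*(W + (-203 + W)*(2*W)) = (-22 + W)*(W + 2*W*(-203 + W)))
1/(-7570 + f(o)) = 1/(-7570 - 64*(8910 - 449*(-64) + 2*(-64)**2)) = 1/(-7570 - 64*(8910 + 28736 + 2*4096)) = 1/(-7570 - 64*(8910 + 28736 + 8192)) = 1/(-7570 - 64*45838) = 1/(-7570 - 2933632) = 1/(-2941202) = -1/2941202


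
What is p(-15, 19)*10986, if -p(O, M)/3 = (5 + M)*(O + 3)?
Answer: 9491904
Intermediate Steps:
p(O, M) = -3*(3 + O)*(5 + M) (p(O, M) = -3*(5 + M)*(O + 3) = -3*(5 + M)*(3 + O) = -3*(3 + O)*(5 + M))
p(-15, 19)*10986 = (-45 - 15*(-15) - 9*19 - 3*19*(-15))*10986 = (-45 + 225 - 171 + 855)*10986 = 864*10986 = 9491904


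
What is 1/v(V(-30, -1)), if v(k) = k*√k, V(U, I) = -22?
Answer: I*√22/484 ≈ 0.0096909*I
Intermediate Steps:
v(k) = k^(3/2)
1/v(V(-30, -1)) = 1/((-22)^(3/2)) = 1/(-22*I*√22) = I*√22/484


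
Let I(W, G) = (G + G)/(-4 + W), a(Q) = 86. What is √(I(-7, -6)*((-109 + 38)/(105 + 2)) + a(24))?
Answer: √118135490/1177 ≈ 9.2345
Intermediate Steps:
I(W, G) = 2*G/(-4 + W) (I(W, G) = (2*G)/(-4 + W) = 2*G/(-4 + W))
√(I(-7, -6)*((-109 + 38)/(105 + 2)) + a(24)) = √((2*(-6)/(-4 - 7))*((-109 + 38)/(105 + 2)) + 86) = √((2*(-6)/(-11))*(-71/107) + 86) = √((2*(-6)*(-1/11))*(-71*1/107) + 86) = √((12/11)*(-71/107) + 86) = √(-852/1177 + 86) = √(100370/1177) = √118135490/1177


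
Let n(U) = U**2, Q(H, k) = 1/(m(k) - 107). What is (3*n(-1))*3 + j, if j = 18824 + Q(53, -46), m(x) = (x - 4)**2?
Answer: 45067370/2393 ≈ 18833.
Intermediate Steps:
m(x) = (-4 + x)**2
Q(H, k) = 1/(-107 + (-4 + k)**2) (Q(H, k) = 1/((-4 + k)**2 - 107) = 1/(-107 + (-4 + k)**2))
j = 45045833/2393 (j = 18824 + 1/(-107 + (-4 - 46)**2) = 18824 + 1/(-107 + (-50)**2) = 18824 + 1/(-107 + 2500) = 18824 + 1/2393 = 45045833/2393 ≈ 18824.)
(3*n(-1))*3 + j = (3*(-1)**2)*3 + 45045833/2393 = (3*1)*3 + 45045833/2393 = 3*3 + 45045833/2393 = 9 + 45045833/2393 = 45067370/2393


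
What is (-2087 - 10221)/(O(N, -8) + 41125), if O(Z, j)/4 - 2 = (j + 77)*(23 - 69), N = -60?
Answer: -12308/28437 ≈ -0.43282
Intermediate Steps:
O(Z, j) = -14160 - 184*j (O(Z, j) = 8 + 4*((j + 77)*(23 - 69)) = 8 + 4*((77 + j)*(-46)) = 8 + 4*(-3542 - 46*j) = 8 + (-14168 - 184*j) = -14160 - 184*j)
(-2087 - 10221)/(O(N, -8) + 41125) = (-2087 - 10221)/((-14160 - 184*(-8)) + 41125) = -12308/((-14160 + 1472) + 41125) = -12308/(-12688 + 41125) = -12308/28437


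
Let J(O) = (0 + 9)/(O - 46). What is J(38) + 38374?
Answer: 306983/8 ≈ 38373.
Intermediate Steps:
J(O) = 9/(-46 + O)
J(38) + 38374 = 9/(-46 + 38) + 38374 = 9/(-8) + 38374 = 9*(-⅛) + 38374 = -9/8 + 38374 = 306983/8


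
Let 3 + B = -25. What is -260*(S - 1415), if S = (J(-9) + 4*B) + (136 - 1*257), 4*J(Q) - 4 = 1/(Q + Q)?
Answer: 7708025/18 ≈ 4.2822e+5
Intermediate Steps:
B = -28 (B = -3 - 25 = -28)
J(Q) = 1 + 1/(8*Q) (J(Q) = 1 + 1/(4*(Q + Q)) = 1 + 1/(4*((2*Q))) = 1 + (1/(2*Q))/4 = 1 + 1/(8*Q))
S = -16705/72 (S = ((⅛ - 9)/(-9) + 4*(-28)) + (136 - 1*257) = (-⅑*(-71/8) - 112) + (136 - 257) = (71/72 - 112) - 121 = -7993/72 - 121 = -16705/72 ≈ -232.01)
-260*(S - 1415) = -260*(-16705/72 - 1415) = -260*(-118585/72) = 7708025/18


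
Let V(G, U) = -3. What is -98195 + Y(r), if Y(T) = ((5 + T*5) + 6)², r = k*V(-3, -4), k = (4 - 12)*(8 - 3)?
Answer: 275126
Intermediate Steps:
k = -40 (k = -8*5 = -40)
r = 120 (r = -40*(-3) = 120)
Y(T) = (11 + 5*T)² (Y(T) = ((5 + 5*T) + 6)² = (11 + 5*T)²)
-98195 + Y(r) = -98195 + (11 + 5*120)² = -98195 + (11 + 600)² = -98195 + 611² = -98195 + 373321 = 275126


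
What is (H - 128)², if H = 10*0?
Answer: 16384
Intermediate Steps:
H = 0
(H - 128)² = (0 - 128)² = (-128)² = 16384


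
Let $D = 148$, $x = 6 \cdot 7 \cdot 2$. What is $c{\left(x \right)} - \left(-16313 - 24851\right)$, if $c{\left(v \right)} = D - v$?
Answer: $41228$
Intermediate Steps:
$x = 84$ ($x = 42 \cdot 2 = 84$)
$c{\left(v \right)} = 148 - v$
$c{\left(x \right)} - \left(-16313 - 24851\right) = \left(148 - 84\right) - \left(-16313 - 24851\right) = \left(148 - 84\right) - -41164 = 64 + 41164 = 41228$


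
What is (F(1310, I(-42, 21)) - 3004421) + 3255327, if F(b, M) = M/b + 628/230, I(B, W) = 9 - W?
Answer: 3779939886/15065 ≈ 2.5091e+5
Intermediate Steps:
F(b, M) = 314/115 + M/b (F(b, M) = M/b + 628*(1/230) = M/b + 314/115 = 314/115 + M/b)
(F(1310, I(-42, 21)) - 3004421) + 3255327 = ((314/115 + (9 - 1*21)/1310) - 3004421) + 3255327 = ((314/115 + (9 - 21)*(1/1310)) - 3004421) + 3255327 = ((314/115 - 12*1/1310) - 3004421) + 3255327 = ((314/115 - 6/655) - 3004421) + 3255327 = (40996/15065 - 3004421) + 3255327 = -45261561369/15065 + 3255327 = 3779939886/15065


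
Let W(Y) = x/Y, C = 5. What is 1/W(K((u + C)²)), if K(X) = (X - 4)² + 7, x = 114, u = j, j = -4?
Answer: 8/57 ≈ 0.14035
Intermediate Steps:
u = -4
K(X) = 7 + (-4 + X)² (K(X) = (-4 + X)² + 7 = 7 + (-4 + X)²)
W(Y) = 114/Y
1/W(K((u + C)²)) = 1/(114/(7 + (-4 + (-4 + 5)²)²)) = 1/(114/(7 + (-4 + 1²)²)) = 1/(114/(7 + (-4 + 1)²)) = 1/(114/(7 + (-3)²)) = 1/(114/(7 + 9)) = 1/(114/16) = 1/(114*(1/16)) = 1/(57/8) = 8/57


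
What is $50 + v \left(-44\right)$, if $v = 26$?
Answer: $-1094$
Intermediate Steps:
$50 + v \left(-44\right) = 50 + 26 \left(-44\right) = 50 - 1144 = -1094$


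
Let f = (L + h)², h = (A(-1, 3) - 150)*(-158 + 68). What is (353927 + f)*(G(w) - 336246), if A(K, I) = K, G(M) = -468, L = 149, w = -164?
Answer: -63677347558272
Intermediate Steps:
h = 13590 (h = (-1 - 150)*(-158 + 68) = -151*(-90) = 13590)
f = 188760121 (f = (149 + 13590)² = 13739² = 188760121)
(353927 + f)*(G(w) - 336246) = (353927 + 188760121)*(-468 - 336246) = 189114048*(-336714) = -63677347558272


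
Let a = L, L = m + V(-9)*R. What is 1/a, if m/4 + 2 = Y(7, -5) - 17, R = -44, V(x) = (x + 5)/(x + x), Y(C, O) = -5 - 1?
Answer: -9/988 ≈ -0.0091093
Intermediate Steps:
Y(C, O) = -6
V(x) = (5 + x)/(2*x) (V(x) = (5 + x)/((2*x)) = (5 + x)*(1/(2*x)) = (5 + x)/(2*x))
m = -100 (m = -8 + 4*(-6 - 17) = -8 + 4*(-23) = -8 - 92 = -100)
L = -988/9 (L = -100 + ((½)*(5 - 9)/(-9))*(-44) = -100 + ((½)*(-⅑)*(-4))*(-44) = -100 + (2/9)*(-44) = -100 - 88/9 = -988/9 ≈ -109.78)
a = -988/9 ≈ -109.78
1/a = 1/(-988/9) = -9/988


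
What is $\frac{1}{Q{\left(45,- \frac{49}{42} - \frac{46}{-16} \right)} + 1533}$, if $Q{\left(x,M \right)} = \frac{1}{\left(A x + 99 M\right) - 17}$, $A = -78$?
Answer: $\frac{26863}{41180971} \approx 0.00065232$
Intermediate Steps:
$Q{\left(x,M \right)} = \frac{1}{-17 - 78 x + 99 M}$ ($Q{\left(x,M \right)} = \frac{1}{\left(- 78 x + 99 M\right) - 17} = \frac{1}{-17 - 78 x + 99 M}$)
$\frac{1}{Q{\left(45,- \frac{49}{42} - \frac{46}{-16} \right)} + 1533} = \frac{1}{- \frac{1}{17 - 99 \left(- \frac{49}{42} - \frac{46}{-16}\right) + 78 \cdot 45} + 1533} = \frac{1}{- \frac{1}{17 - 99 \left(\left(-49\right) \frac{1}{42} - - \frac{23}{8}\right) + 3510} + 1533} = \frac{1}{- \frac{1}{17 - 99 \left(- \frac{7}{6} + \frac{23}{8}\right) + 3510} + 1533} = \frac{1}{- \frac{1}{17 - \frac{1353}{8} + 3510} + 1533} = \frac{1}{- \frac{1}{\frac{26863}{8}} + 1533} = \frac{1}{\left(-1\right) \frac{8}{26863} + 1533} = \frac{1}{- \frac{8}{26863} + 1533} = \frac{1}{\frac{41180971}{26863}} = \frac{26863}{41180971}$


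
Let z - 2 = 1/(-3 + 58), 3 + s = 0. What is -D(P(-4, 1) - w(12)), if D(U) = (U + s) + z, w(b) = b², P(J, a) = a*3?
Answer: 7809/55 ≈ 141.98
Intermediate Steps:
P(J, a) = 3*a
s = -3 (s = -3 + 0 = -3)
z = 111/55 (z = 2 + 1/(-3 + 58) = 2 + 1/55 = 111/55 ≈ 2.0182)
D(U) = -54/55 + U (D(U) = (U - 3) + 111/55 = (-3 + U) + 111/55 = -54/55 + U)
-D(P(-4, 1) - w(12)) = -(-54/55 + (3*1 - 1*12²)) = -(-54/55 + (3 - 1*144)) = -(-54/55 + (3 - 144)) = -(-54/55 - 141) = -1*(-7809/55) = 7809/55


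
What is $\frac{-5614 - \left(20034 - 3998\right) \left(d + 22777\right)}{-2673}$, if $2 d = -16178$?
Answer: $\frac{235542382}{2673} \approx 88119.0$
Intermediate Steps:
$d = -8089$ ($d = \frac{1}{2} \left(-16178\right) = -8089$)
$\frac{-5614 - \left(20034 - 3998\right) \left(d + 22777\right)}{-2673} = \frac{-5614 - \left(20034 - 3998\right) \left(-8089 + 22777\right)}{-2673} = \left(-5614 - 16036 \cdot 14688\right) \left(- \frac{1}{2673}\right) = \left(-5614 - 235536768\right) \left(- \frac{1}{2673}\right) = \left(-235542382\right) \left(- \frac{1}{2673}\right) = \frac{235542382}{2673}$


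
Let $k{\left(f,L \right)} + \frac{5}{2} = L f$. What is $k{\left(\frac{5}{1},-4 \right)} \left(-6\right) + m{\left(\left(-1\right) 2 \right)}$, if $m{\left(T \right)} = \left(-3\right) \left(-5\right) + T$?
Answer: $148$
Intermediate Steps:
$k{\left(f,L \right)} = - \frac{5}{2} + L f$
$m{\left(T \right)} = 15 + T$
$k{\left(\frac{5}{1},-4 \right)} \left(-6\right) + m{\left(\left(-1\right) 2 \right)} = \left(- \frac{5}{2} - 4 \cdot \frac{5}{1}\right) \left(-6\right) + \left(15 - 2\right) = \left(- \frac{5}{2} - 4 \cdot 5 \cdot 1\right) \left(-6\right) + \left(15 - 2\right) = \left(- \frac{5}{2} - 20\right) \left(-6\right) + 13 = \left(- \frac{45}{2}\right) \left(-6\right) + 13 = 135 + 13 = 148$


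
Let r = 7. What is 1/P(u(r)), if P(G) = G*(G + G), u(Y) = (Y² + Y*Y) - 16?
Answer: 1/13448 ≈ 7.4361e-5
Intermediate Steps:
u(Y) = -16 + 2*Y² (u(Y) = (Y² + Y²) - 16 = 2*Y² - 16 = -16 + 2*Y²)
P(G) = 2*G² (P(G) = G*(2*G) = 2*G²)
1/P(u(r)) = 1/(2*(-16 + 2*7²)²) = 1/(2*(-16 + 2*49)²) = 1/(2*(-16 + 98)²) = 1/(2*82²) = 1/(2*6724) = 1/13448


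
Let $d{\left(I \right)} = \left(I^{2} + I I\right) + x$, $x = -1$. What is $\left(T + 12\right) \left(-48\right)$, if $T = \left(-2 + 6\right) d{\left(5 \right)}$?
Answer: $-9984$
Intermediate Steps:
$d{\left(I \right)} = -1 + 2 I^{2}$ ($d{\left(I \right)} = \left(I^{2} + I I\right) - 1 = \left(I^{2} + I^{2}\right) - 1 = 2 I^{2} - 1 = -1 + 2 I^{2}$)
$T = 196$ ($T = \left(-2 + 6\right) \left(-1 + 2 \cdot 5^{2}\right) = 4 \left(-1 + 2 \cdot 25\right) = 4 \left(-1 + 50\right) = 4 \cdot 49 = 196$)
$\left(T + 12\right) \left(-48\right) = \left(196 + 12\right) \left(-48\right) = 208 \left(-48\right) = -9984$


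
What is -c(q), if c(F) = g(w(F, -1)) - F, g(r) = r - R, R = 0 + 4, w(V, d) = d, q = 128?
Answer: 133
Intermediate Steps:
R = 4
g(r) = -4 + r (g(r) = r - 1*4 = r - 4 = -4 + r)
c(F) = -5 - F (c(F) = (-4 - 1) - F = -5 - F)
-c(q) = -(-5 - 1*128) = -(-5 - 128) = -1*(-133) = 133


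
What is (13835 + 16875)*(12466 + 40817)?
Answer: 1636320930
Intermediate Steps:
(13835 + 16875)*(12466 + 40817) = 30710*53283 = 1636320930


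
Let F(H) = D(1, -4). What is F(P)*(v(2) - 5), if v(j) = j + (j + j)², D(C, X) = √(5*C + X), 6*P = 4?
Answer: 13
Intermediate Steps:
P = ⅔ (P = (⅙)*4 = ⅔ ≈ 0.66667)
D(C, X) = √(X + 5*C)
F(H) = 1 (F(H) = √(-4 + 5*1) = √(-4 + 5) = √1 = 1)
v(j) = j + 4*j² (v(j) = j + (2*j)² = j + 4*j²)
F(P)*(v(2) - 5) = 1*(2*(1 + 4*2) - 5) = 1*(2*(1 + 8) - 5) = 1*(2*9 - 5) = 1*(18 - 5) = 1*13 = 13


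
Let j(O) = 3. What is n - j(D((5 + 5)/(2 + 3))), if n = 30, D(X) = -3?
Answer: 27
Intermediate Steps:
n - j(D((5 + 5)/(2 + 3))) = 30 - 1*3 = 30 - 3 = 27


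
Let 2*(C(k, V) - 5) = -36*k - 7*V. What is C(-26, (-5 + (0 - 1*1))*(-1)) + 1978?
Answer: 2430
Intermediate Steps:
C(k, V) = 5 - 18*k - 7*V/2 (C(k, V) = 5 + (-36*k - 7*V)/2 = 5 + (-18*k - 7*V/2) = 5 - 18*k - 7*V/2)
C(-26, (-5 + (0 - 1*1))*(-1)) + 1978 = (5 - 18*(-26) - 7*(-5 + (0 - 1*1))*(-1)/2) + 1978 = (5 + 468 - 7*(-5 + (0 - 1))*(-1)/2) + 1978 = (5 + 468 - 7*(-5 - 1)*(-1)/2) + 1978 = (5 + 468 - (-21)*(-1)) + 1978 = (5 + 468 - 7/2*6) + 1978 = (5 + 468 - 21) + 1978 = 452 + 1978 = 2430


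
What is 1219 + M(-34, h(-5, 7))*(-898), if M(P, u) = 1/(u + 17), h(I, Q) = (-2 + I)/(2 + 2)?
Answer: 70767/61 ≈ 1160.1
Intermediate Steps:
h(I, Q) = -1/2 + I/4 (h(I, Q) = (-2 + I)/4 = (-2 + I)*(1/4) = -1/2 + I/4)
M(P, u) = 1/(17 + u)
1219 + M(-34, h(-5, 7))*(-898) = 1219 - 898/(17 + (-1/2 + (1/4)*(-5))) = 1219 - 898/(17 + (-1/2 - 5/4)) = 1219 - 898/(17 - 7/4) = 1219 - 898/(61/4) = 1219 + (4/61)*(-898) = 1219 - 3592/61 = 70767/61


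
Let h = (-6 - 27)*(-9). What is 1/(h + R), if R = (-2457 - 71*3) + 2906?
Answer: 1/533 ≈ 0.0018762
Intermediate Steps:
R = 236 (R = (-2457 - 213) + 2906 = -2670 + 2906 = 236)
h = 297 (h = -33*(-9) = 297)
1/(h + R) = 1/(297 + 236) = 1/533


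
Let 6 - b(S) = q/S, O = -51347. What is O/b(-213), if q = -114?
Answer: -3645637/388 ≈ -9396.0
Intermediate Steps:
b(S) = 6 + 114/S (b(S) = 6 - (-114)/S = 6 + 114/S)
O/b(-213) = -51347/(6 + 114/(-213)) = -51347/(6 + 114*(-1/213)) = -51347/(6 - 38/71) = -51347/388/71 = -51347*71/388 = -3645637/388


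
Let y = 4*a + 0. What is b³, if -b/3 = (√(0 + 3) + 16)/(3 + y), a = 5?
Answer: -114480/12167 - 20817*√3/12167 ≈ -12.372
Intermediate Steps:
y = 20 (y = 4*5 + 0 = 20 + 0 = 20)
b = -48/23 - 3*√3/23 (b = -3*(√(0 + 3) + 16)/(3 + 20) = -3*(√3 + 16)/23 = -3*(16 + √3)/23 = -3*(16/23 + √3/23) = -48/23 - 3*√3/23 ≈ -2.3129)
b³ = (-48/23 - 3*√3/23)³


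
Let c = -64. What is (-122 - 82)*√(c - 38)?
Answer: -204*I*√102 ≈ -2060.3*I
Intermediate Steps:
(-122 - 82)*√(c - 38) = (-122 - 82)*√(-64 - 38) = -204*I*√102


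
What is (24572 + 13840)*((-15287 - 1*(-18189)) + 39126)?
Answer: 1614379536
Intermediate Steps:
(24572 + 13840)*((-15287 - 1*(-18189)) + 39126) = 38412*((-15287 + 18189) + 39126) = 38412*(2902 + 39126) = 38412*42028 = 1614379536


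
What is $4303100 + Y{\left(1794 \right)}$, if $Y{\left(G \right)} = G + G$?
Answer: $4306688$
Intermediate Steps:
$Y{\left(G \right)} = 2 G$
$4303100 + Y{\left(1794 \right)} = 4303100 + 2 \cdot 1794 = 4303100 + 3588 = 4306688$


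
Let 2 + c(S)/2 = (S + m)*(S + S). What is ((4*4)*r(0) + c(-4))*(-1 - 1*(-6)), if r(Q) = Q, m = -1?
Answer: 380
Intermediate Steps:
c(S) = -4 + 4*S*(-1 + S) (c(S) = -4 + 2*((S - 1)*(S + S)) = -4 + 2*((-1 + S)*(2*S)) = -4 + 2*(2*S*(-1 + S)) = -4 + 4*S*(-1 + S))
((4*4)*r(0) + c(-4))*(-1 - 1*(-6)) = ((4*4)*0 + (-4 - 4*(-4) + 4*(-4)²))*(-1 - 1*(-6)) = (16*0 + (-4 + 16 + 4*16))*(-1 + 6) = (0 + (-4 + 16 + 64))*5 = (0 + 76)*5 = 76*5 = 380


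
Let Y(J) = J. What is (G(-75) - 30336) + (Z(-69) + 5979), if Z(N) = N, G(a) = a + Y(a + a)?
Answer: -24651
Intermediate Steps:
G(a) = 3*a (G(a) = a + (a + a) = a + 2*a = 3*a)
(G(-75) - 30336) + (Z(-69) + 5979) = (3*(-75) - 30336) + (-69 + 5979) = (-225 - 30336) + 5910 = -30561 + 5910 = -24651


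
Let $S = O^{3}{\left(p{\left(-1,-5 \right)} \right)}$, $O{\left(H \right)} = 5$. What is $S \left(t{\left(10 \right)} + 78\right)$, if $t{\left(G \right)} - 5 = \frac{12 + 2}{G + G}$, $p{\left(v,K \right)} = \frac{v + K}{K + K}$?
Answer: $\frac{20925}{2} \approx 10463.0$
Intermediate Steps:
$p{\left(v,K \right)} = \frac{K + v}{2 K}$
$S = 125$ ($S = 5^{3} = 125$)
$t{\left(G \right)} = 5 + \frac{7}{G}$ ($t{\left(G \right)} = 5 + \frac{12 + 2}{G + G} = 5 + \frac{14}{2 G} = 5 + 14 \frac{1}{2 G} = 5 + \frac{7}{G}$)
$S \left(t{\left(10 \right)} + 78\right) = 125 \left(\left(5 + \frac{7}{10}\right) + 78\right) = 125 \left(\frac{57}{10} + 78\right) = 125 \cdot \frac{837}{10} = \frac{20925}{2}$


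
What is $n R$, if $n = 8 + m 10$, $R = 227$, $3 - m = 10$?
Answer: $-14074$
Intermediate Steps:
$m = -7$ ($m = 3 - 10 = -7$)
$n = -62$ ($n = 8 - 70 = -62$)
$n R = \left(-62\right) 227 = -14074$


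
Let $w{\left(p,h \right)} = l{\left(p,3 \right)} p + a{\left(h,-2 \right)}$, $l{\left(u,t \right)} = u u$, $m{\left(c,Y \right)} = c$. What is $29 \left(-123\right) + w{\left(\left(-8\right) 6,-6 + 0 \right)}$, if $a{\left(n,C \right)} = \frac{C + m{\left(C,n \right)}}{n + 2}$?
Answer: $-114158$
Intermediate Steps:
$l{\left(u,t \right)} = u^{2}$
$a{\left(n,C \right)} = \frac{2 C}{2 + n}$ ($a{\left(n,C \right)} = \frac{C + C}{n + 2} = \frac{2 C}{2 + n}$)
$w{\left(p,h \right)} = p^{3} - \frac{4}{2 + h}$ ($w{\left(p,h \right)} = p^{2} p + 2 \left(-2\right) \frac{1}{2 + h} = p^{3} - \frac{4}{2 + h}$)
$29 \left(-123\right) + w{\left(\left(-8\right) 6,-6 + 0 \right)} = 29 \left(-123\right) + \frac{-4 + \left(\left(-8\right) 6\right)^{3} \left(2 + \left(-6 + 0\right)\right)}{2 + \left(-6 + 0\right)} = -3567 + \frac{-4 + \left(-48\right)^{3} \left(2 - 6\right)}{2 - 6} = -3567 + \frac{-4 - -442368}{-4} = -3567 - \frac{-4 + 442368}{4} = -3567 - 110591 = -114158$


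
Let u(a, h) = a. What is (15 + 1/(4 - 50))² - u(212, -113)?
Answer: 26129/2116 ≈ 12.348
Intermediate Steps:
(15 + 1/(4 - 50))² - u(212, -113) = (15 + 1/(4 - 50))² - 1*212 = (15 + 1/(-46))² - 212 = (15 - 1/46)² - 212 = (689/46)² - 212 = 474721/2116 - 212 = 26129/2116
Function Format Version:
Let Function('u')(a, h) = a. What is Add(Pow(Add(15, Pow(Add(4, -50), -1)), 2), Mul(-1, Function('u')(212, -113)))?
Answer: Rational(26129, 2116) ≈ 12.348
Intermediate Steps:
Add(Pow(Add(15, Pow(Add(4, -50), -1)), 2), Mul(-1, Function('u')(212, -113))) = Add(Pow(Add(15, Pow(Add(4, -50), -1)), 2), Mul(-1, 212)) = Add(Pow(Add(15, Pow(-46, -1)), 2), -212) = Add(Pow(Add(15, Rational(-1, 46)), 2), -212) = Add(Pow(Rational(689, 46), 2), -212) = Add(Rational(474721, 2116), -212) = Rational(26129, 2116)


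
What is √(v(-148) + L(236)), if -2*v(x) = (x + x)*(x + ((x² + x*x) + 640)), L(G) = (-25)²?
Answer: 5*√262281 ≈ 2560.7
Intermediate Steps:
L(G) = 625
v(x) = -x*(640 + x + 2*x²) (v(x) = -(x + x)*(x + ((x² + x*x) + 640))/2 = -2*x*(x + ((x² + x²) + 640))/2 = -2*x*(x + (2*x² + 640))/2 = -2*x*(x + (640 + 2*x²))/2 = -2*x*(640 + x + 2*x²)/2 = -x*(640 + x + 2*x²))
√(v(-148) + L(236)) = √(-1*(-148)*(640 - 148 + 2*(-148)²) + 625) = √(-1*(-148)*(640 - 148 + 2*21904) + 625) = √(-1*(-148)*(640 - 148 + 43808) + 625) = √(-1*(-148)*44300 + 625) = √(6556400 + 625) = √6557025 = 5*√262281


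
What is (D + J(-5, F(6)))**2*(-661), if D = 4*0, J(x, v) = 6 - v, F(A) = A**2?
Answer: -594900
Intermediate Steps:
D = 0
(D + J(-5, F(6)))**2*(-661) = (0 + (6 - 1*6**2))**2*(-661) = (0 + (6 - 1*36))**2*(-661) = (0 + (6 - 36))**2*(-661) = (0 - 30)**2*(-661) = (-30)**2*(-661) = 900*(-661) = -594900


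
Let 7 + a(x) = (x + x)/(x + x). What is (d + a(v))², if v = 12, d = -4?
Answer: 100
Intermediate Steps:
a(x) = -6 (a(x) = -7 + (x + x)/(x + x) = -7 + (2*x)/((2*x)) = -7 + (2*x)*(1/(2*x)) = -7 + 1 = -6)
(d + a(v))² = (-4 - 6)² = (-10)² = 100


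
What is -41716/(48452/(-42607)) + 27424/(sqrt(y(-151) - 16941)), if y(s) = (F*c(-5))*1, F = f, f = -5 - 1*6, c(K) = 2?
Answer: 444348403/12113 - 27424*I*sqrt(16963)/16963 ≈ 36684.0 - 210.56*I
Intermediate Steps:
f = -11 (f = -5 - 6 = -11)
F = -11
y(s) = -22 (y(s) = -11*2*1 = -22*1 = -22)
-41716/(48452/(-42607)) + 27424/(sqrt(y(-151) - 16941)) = -41716/(48452/(-42607)) + 27424/(sqrt(-22 - 16941)) = -41716/(48452*(-1/42607)) + 27424/(sqrt(-16963)) = -41716/(-48452/42607) + 27424/((I*sqrt(16963))) = -41716*(-42607/48452) + 27424*(-I*sqrt(16963)/16963) = 444348403/12113 - 27424*I*sqrt(16963)/16963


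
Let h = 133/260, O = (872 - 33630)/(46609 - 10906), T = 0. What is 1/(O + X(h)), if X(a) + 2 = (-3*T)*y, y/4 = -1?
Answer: -35703/104164 ≈ -0.34276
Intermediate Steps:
y = -4 (y = 4*(-1) = -4)
O = -32758/35703 ≈ -0.91751
h = 133/260 (h = 133*(1/260) = 133/260 ≈ 0.51154)
X(a) = -2 (X(a) = -2 - 3*0*(-4) = -2 + 0*(-4) = -2 + 0 = -2)
1/(O + X(h)) = 1/(-32758/35703 - 2) = 1/(-104164/35703) = -35703/104164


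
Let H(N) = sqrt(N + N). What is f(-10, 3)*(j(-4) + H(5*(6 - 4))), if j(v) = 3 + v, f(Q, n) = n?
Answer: -3 + 6*sqrt(5) ≈ 10.416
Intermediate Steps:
H(N) = sqrt(2)*sqrt(N) (H(N) = sqrt(2*N) = sqrt(2)*sqrt(N))
f(-10, 3)*(j(-4) + H(5*(6 - 4))) = 3*((3 - 4) + sqrt(2)*sqrt(5*(6 - 4))) = 3*(-1 + sqrt(2)*sqrt(5*2)) = 3*(-1 + sqrt(2)*sqrt(10)) = 3*(-1 + 2*sqrt(5)) = -3 + 6*sqrt(5)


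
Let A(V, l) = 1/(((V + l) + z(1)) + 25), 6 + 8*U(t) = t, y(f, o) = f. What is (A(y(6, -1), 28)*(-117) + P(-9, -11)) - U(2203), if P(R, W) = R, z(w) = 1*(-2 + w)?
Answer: -66269/232 ≈ -285.64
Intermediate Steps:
z(w) = -2 + w
U(t) = -3/4 + t/8
A(V, l) = 1/(24 + V + l) (A(V, l) = 1/(((V + l) + (-2 + 1)) + 25) = 1/(((V + l) - 1) + 25) = 1/((-1 + V + l) + 25) = 1/(24 + V + l))
(A(y(6, -1), 28)*(-117) + P(-9, -11)) - U(2203) = (-117/(24 + 6 + 28) - 9) - (-3/4 + (1/8)*2203) = (-117/58 - 9) - (-3/4 + 2203/8) = ((1/58)*(-117) - 9) - 1*2197/8 = (-117/58 - 9) - 2197/8 = -639/58 - 2197/8 = -66269/232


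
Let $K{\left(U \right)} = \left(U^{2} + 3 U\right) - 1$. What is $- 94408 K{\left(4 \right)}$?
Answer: $-2549016$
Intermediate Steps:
$K{\left(U \right)} = -1 + U^{2} + 3 U$
$- 94408 K{\left(4 \right)} = - 94408 \left(-1 + 4^{2} + 3 \cdot 4\right) = - 94408 \left(-1 + 16 + 12\right) = \left(-94408\right) 27 = -2549016$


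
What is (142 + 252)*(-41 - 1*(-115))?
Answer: 29156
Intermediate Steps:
(142 + 252)*(-41 - 1*(-115)) = 394*(-41 + 115) = 394*74 = 29156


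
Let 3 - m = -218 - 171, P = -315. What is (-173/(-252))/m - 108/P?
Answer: 170209/493920 ≈ 0.34461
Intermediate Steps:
m = 392 (m = 3 - (-218 - 171) = 3 - 1*(-389) = 3 + 389 = 392)
(-173/(-252))/m - 108/P = -173/(-252)/392 - 108/(-315) = -173*(-1/252)*(1/392) - 108*(-1/315) = (173/252)*(1/392) + 12/35 = 173/98784 + 12/35 = 170209/493920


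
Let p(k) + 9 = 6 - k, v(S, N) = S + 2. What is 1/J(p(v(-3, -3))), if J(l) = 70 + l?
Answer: 1/68 ≈ 0.014706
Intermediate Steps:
v(S, N) = 2 + S
p(k) = -3 - k (p(k) = -9 + (6 - k) = -3 - k)
1/J(p(v(-3, -3))) = 1/(70 + (-3 - (2 - 3))) = 1/(70 + (-3 - 1*(-1))) = 1/(70 + (-3 + 1)) = 1/(70 - 2) = 1/68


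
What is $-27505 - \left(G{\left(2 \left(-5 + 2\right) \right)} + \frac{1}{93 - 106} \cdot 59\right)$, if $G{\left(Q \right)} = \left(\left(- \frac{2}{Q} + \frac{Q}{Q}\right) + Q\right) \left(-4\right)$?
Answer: $- \frac{1073246}{39} \approx -27519.0$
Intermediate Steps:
$G{\left(Q \right)} = -4 - 4 Q + \frac{8}{Q}$ ($G{\left(Q \right)} = \left(\left(- \frac{2}{Q} + 1\right) + Q\right) \left(-4\right) = \left(\left(1 - \frac{2}{Q}\right) + Q\right) \left(-4\right) = \left(1 + Q - \frac{2}{Q}\right) \left(-4\right) = -4 - 4 Q + \frac{8}{Q}$)
$-27505 - \left(G{\left(2 \left(-5 + 2\right) \right)} + \frac{1}{93 - 106} \cdot 59\right) = -27505 - \left(\left(-4 - 4 \cdot 2 \left(-5 + 2\right) + \frac{8}{2 \left(-5 + 2\right)}\right) + \frac{1}{93 - 106} \cdot 59\right) = -27505 - \left(\left(-4 - 4 \cdot 2 \left(-3\right) + \frac{8}{2 \left(-3\right)}\right) + \frac{1}{-13} \cdot 59\right) = -27505 - \left(\left(-4 - -24 + \frac{8}{-6}\right) - \frac{59}{13}\right) = -27505 - \left(\left(-4 + 24 + 8 \left(- \frac{1}{6}\right)\right) - \frac{59}{13}\right) = -27505 - \left(\left(-4 + 24 - \frac{4}{3}\right) - \frac{59}{13}\right) = -27505 - \left(\frac{56}{3} - \frac{59}{13}\right) = -27505 - \frac{551}{39} = - \frac{1073246}{39}$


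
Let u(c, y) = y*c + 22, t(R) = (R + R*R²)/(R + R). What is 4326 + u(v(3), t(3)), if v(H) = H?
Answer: 4363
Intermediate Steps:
t(R) = (R + R³)/(2*R) (t(R) = (R + R³)/((2*R)) = (R + R³)*(1/(2*R)) = (R + R³)/(2*R))
u(c, y) = 22 + c*y (u(c, y) = c*y + 22 = 22 + c*y)
4326 + u(v(3), t(3)) = 4326 + (22 + 3*(½ + (½)*3²)) = 4326 + (22 + 3*(½ + (½)*9)) = 4326 + (22 + 3*(½ + 9/2)) = 4326 + (22 + 3*5) = 4326 + (22 + 15) = 4326 + 37 = 4363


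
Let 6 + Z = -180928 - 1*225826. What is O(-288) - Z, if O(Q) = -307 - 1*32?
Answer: 406421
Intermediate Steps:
Z = -406760 (Z = -6 + (-180928 - 1*225826) = -6 + (-180928 - 225826) = -6 - 406754 = -406760)
O(Q) = -339 (O(Q) = -307 - 32 = -339)
O(-288) - Z = -339 - 1*(-406760) = -339 + 406760 = 406421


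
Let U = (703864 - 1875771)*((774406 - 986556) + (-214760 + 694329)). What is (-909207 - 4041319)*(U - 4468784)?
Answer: 1551468446338895742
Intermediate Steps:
U = -313390198033 (U = -1171907*(-212150 + 479569) = -1171907*267419 = -313390198033)
(-909207 - 4041319)*(U - 4468784) = (-909207 - 4041319)*(-313390198033 - 4468784) = -4950526*(-313394666817) = 1551468446338895742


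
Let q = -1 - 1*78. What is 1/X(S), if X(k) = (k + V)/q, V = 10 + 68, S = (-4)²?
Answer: -79/94 ≈ -0.84043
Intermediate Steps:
q = -79 (q = -1 - 78 = -79)
S = 16
V = 78
X(k) = -78/79 - k/79 (X(k) = (k + 78)/(-79) = -(78 + k)/79 = -78/79 - k/79)
1/X(S) = 1/(-78/79 - 1/79*16) = 1/(-78/79 - 16/79) = 1/(-94/79) = -79/94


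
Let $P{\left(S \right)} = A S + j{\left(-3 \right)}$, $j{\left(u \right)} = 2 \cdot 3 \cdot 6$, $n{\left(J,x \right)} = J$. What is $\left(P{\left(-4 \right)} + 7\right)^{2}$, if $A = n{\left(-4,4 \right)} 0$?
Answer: $1849$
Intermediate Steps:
$j{\left(u \right)} = 36$ ($j{\left(u \right)} = 6 \cdot 6 = 36$)
$A = 0$ ($A = \left(-4\right) 0 = 0$)
$P{\left(S \right)} = 36$ ($P{\left(S \right)} = 0 S + 36 = 0 + 36 = 36$)
$\left(P{\left(-4 \right)} + 7\right)^{2} = \left(36 + 7\right)^{2} = 43^{2} = 1849$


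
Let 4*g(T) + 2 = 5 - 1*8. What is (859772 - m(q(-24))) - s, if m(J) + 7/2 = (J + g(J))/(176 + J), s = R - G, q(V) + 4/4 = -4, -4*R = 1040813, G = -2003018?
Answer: -301999411/342 ≈ -8.8304e+5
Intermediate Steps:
R = -1040813/4 (R = -¼*1040813 = -1040813/4 ≈ -2.6020e+5)
g(T) = -5/4 (g(T) = -½ + (5 - 1*8)/4 = -½ + (5 - 8)/4 = -½ + (¼)*(-3) = -½ - ¾ = -5/4)
q(V) = -5 (q(V) = -1 - 4 = -5)
s = 6971259/4 (s = -1040813/4 - 1*(-2003018) = -1040813/4 + 2003018 = 6971259/4 ≈ 1.7428e+6)
m(J) = -7/2 + (-5/4 + J)/(176 + J) (m(J) = -7/2 + (J - 5/4)/(176 + J) = -7/2 + (-5/4 + J)/(176 + J))
(859772 - m(q(-24))) - s = (859772 - (-2469 - 10*(-5))/(4*(176 - 5))) - 1*6971259/4 = (859772 - (-2469 + 50)/(4*171)) - 6971259/4 = (859772 - (-2419)/(4*171)) - 6971259/4 = (859772 - 1*(-2419/684)) - 6971259/4 = (859772 + 2419/684) - 6971259/4 = 588086467/684 - 6971259/4 = -301999411/342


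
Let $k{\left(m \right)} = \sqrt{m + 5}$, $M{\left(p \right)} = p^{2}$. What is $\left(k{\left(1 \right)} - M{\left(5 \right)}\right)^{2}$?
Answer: $\left(-25 + \sqrt{6}\right)^{2} \approx 508.53$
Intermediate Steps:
$k{\left(m \right)} = \sqrt{5 + m}$
$\left(k{\left(1 \right)} - M{\left(5 \right)}\right)^{2} = \left(\sqrt{5 + 1} - 5^{2}\right)^{2} = \left(\sqrt{6} - 25\right)^{2} = \left(-25 + \sqrt{6}\right)^{2}$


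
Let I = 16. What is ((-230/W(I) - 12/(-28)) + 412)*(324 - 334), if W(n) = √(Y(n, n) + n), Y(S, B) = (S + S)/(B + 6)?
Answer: -28870/7 + 575*√33/6 ≈ -3573.8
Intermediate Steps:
Y(S, B) = 2*S/(6 + B) (Y(S, B) = (2*S)/(6 + B) = 2*S/(6 + B))
W(n) = √(n + 2*n/(6 + n)) (W(n) = √(2*n/(6 + n) + n) = √(n + 2*n/(6 + n)))
((-230/W(I) - 12/(-28)) + 412)*(324 - 334) = ((-230*√(6 + 16)/(4*√(8 + 16)) - 12/(-28)) + 412)*(324 - 334) = ((-230*√33/24 - 12*(-1/28)) + 412)*(-10) = ((-230*√33/24 + 3/7) + 412)*(-10) = ((-115*√33/12 + 3/7) + 412)*(-10) = ((3/7 - 115*√33/12) + 412)*(-10) = (2887/7 - 115*√33/12)*(-10) = -28870/7 + 575*√33/6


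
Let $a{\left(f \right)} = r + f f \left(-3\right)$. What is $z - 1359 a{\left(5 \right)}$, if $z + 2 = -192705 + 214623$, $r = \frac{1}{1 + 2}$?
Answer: $123388$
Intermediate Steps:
$r = \frac{1}{3} \approx 0.33333$
$a{\left(f \right)} = \frac{1}{3} - 3 f^{2}$ ($a{\left(f \right)} = \frac{1}{3} + f f \left(-3\right) = \frac{1}{3} + f \left(- 3 f\right) = \frac{1}{3} - 3 f^{2}$)
$z = 21916$ ($z = -2 + \left(-192705 + 214623\right) = -2 + 21918 = 21916$)
$z - 1359 a{\left(5 \right)} = 21916 - 1359 \left(\frac{1}{3} - 3 \cdot 5^{2}\right) = 21916 - 1359 \left(\frac{1}{3} - 75\right) = 21916 - 1359 \left(- \frac{224}{3}\right) = 21916 - -101472 = 21916 + 101472 = 123388$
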